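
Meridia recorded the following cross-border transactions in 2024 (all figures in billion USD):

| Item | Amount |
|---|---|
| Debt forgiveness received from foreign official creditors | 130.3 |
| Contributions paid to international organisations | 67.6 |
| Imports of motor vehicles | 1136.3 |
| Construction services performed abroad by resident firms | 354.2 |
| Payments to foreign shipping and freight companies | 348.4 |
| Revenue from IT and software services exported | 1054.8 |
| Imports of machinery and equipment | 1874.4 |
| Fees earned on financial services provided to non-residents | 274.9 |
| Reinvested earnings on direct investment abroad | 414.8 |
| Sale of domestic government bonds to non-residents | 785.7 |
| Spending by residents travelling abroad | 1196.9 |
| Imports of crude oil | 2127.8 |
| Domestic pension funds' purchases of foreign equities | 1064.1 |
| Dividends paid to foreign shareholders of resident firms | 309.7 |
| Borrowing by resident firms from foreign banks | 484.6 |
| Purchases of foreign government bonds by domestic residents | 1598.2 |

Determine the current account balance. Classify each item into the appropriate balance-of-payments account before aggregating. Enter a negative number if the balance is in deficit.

Goods: -1136.3 - 2127.8 - 1874.4 = -5138.5
Services: -348.4 + 354.2 + 274.9 + 1054.8 - 1196.9 = 138.6
Primary income: 414.8 - 309.7 = 105.1
Secondary income: -67.6
Current account = (-5138.5) + 138.6 + 105.1 + (-67.6) = -4962.4
(Excluded from the current account — capital account: debt forgiveness received from foreign official creditors 130.3; financial account: sale of domestic government bonds to non-residents 785.7, domestic pension funds' purchases of foreign equities 1064.1, borrowing by resident firms from foreign banks 484.6, purchases of foreign government bonds by domestic residents 1598.2.)

-4962.4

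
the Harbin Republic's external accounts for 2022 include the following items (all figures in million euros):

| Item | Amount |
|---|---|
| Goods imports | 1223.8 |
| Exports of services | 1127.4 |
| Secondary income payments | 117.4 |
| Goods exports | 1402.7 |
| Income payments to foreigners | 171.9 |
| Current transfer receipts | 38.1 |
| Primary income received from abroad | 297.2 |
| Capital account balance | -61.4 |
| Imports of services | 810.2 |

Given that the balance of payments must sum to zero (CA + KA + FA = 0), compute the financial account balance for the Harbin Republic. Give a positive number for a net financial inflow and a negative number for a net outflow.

-480.7

Goods balance = 1402.7 - 1223.8 = 178.9
Services balance = 1127.4 - 810.2 = 317.2
Trade balance (goods + services) = 178.9 + 317.2 = 496.1
Net primary income = 297.2 - 171.9 = 125.3
Net secondary income = 38.1 - 117.4 = -79.3
Current account = 496.1 + 125.3 + (-79.3) = 542.1
Financial account = -(542.1 + (-61.4)) = -480.7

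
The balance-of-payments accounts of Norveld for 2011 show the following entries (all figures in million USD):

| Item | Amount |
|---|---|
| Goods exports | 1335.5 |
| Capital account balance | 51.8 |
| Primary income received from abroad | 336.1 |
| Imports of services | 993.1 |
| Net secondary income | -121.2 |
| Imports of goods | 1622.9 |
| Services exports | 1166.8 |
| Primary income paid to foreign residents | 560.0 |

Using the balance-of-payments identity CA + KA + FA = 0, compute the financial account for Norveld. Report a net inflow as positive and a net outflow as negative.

407.0

Goods balance = 1335.5 - 1622.9 = -287.4
Services balance = 1166.8 - 993.1 = 173.7
Trade balance (goods + services) = -287.4 + 173.7 = -113.7
Net primary income = 336.1 - 560.0 = -223.9
Net secondary income = -121.2
Current account = -113.7 + (-223.9) + (-121.2) = -458.8
Financial account = -(-458.8 + 51.8) = 407.0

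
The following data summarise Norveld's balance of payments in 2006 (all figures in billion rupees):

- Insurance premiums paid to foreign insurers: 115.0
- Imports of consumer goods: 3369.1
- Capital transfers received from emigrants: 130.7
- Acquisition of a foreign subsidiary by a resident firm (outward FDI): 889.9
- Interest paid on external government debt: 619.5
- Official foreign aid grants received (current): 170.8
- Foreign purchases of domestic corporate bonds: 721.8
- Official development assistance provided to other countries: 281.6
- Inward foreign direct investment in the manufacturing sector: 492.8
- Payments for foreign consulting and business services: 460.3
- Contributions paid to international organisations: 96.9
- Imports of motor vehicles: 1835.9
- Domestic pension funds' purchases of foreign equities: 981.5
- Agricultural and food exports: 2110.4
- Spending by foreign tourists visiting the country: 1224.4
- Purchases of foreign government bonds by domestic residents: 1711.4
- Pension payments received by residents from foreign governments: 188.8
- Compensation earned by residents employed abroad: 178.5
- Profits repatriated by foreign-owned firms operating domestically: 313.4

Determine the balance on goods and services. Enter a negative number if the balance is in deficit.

Goods: -3369.1 - 1835.9 + 2110.4 = -3094.6
Services: -460.3 + 1224.4 - 115.0 = 649.1
Trade balance = -3094.6 + 649.1 = -2445.5
(Excluded from the trade balance — capital account: capital transfers received from emigrants 130.7; financial account: acquisition of a foreign subsidiary by a resident firm (outward FDI) 889.9, foreign purchases of domestic corporate bonds 721.8, inward foreign direct investment in the manufacturing sector 492.8, domestic pension funds' purchases of foreign equities 981.5, purchases of foreign government bonds by domestic residents 1711.4; primary income: interest paid on external government debt 619.5, compensation earned by residents employed abroad 178.5, profits repatriated by foreign-owned firms operating domestically 313.4; secondary income: official foreign aid grants received (current) 170.8, official development assistance provided to other countries 281.6, contributions paid to international organisations 96.9, pension payments received by residents from foreign governments 188.8.)

-2445.5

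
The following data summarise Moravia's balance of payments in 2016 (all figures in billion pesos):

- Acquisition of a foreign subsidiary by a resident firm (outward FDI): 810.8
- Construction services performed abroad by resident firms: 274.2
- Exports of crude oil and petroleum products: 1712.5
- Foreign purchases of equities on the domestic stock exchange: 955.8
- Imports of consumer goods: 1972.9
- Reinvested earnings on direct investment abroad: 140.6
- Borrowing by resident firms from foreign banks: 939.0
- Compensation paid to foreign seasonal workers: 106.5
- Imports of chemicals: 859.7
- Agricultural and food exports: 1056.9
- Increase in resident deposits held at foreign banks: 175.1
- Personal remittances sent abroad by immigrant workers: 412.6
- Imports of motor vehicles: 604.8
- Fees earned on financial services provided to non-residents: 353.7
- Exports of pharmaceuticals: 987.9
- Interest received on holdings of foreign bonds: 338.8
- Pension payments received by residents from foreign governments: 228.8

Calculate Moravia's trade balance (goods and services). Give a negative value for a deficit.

947.8

Goods: 1056.9 - 859.7 - 1972.9 + 1712.5 - 604.8 + 987.9 = 319.9
Services: 274.2 + 353.7 = 627.9
Trade balance = 319.9 + 627.9 = 947.8
(Excluded from the trade balance — financial account: acquisition of a foreign subsidiary by a resident firm (outward FDI) 810.8, foreign purchases of equities on the domestic stock exchange 955.8, borrowing by resident firms from foreign banks 939.0, increase in resident deposits held at foreign banks 175.1; primary income: reinvested earnings on direct investment abroad 140.6, compensation paid to foreign seasonal workers 106.5, interest received on holdings of foreign bonds 338.8; secondary income: personal remittances sent abroad by immigrant workers 412.6, pension payments received by residents from foreign governments 228.8.)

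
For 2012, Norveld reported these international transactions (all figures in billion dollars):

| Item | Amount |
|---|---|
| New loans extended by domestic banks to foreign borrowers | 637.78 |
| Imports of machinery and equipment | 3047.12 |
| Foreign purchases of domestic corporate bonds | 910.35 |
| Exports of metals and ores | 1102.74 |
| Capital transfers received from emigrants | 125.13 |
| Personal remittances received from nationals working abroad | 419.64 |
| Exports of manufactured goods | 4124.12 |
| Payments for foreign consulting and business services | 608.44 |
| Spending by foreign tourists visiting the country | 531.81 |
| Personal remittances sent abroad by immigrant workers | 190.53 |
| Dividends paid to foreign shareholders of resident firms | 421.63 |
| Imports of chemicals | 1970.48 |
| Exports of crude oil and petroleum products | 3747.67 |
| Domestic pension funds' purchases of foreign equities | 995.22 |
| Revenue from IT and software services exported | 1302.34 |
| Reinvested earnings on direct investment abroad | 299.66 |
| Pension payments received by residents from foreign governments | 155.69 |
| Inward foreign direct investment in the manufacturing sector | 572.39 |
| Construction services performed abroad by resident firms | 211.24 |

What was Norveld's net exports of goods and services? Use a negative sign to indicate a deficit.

5393.88

Goods: 1102.74 + 3747.67 + 4124.12 - 1970.48 - 3047.12 = 3956.93
Services: 531.81 + 1302.34 + 211.24 - 608.44 = 1436.95
Trade balance = 3956.93 + 1436.95 = 5393.88
(Excluded from the trade balance — financial account: new loans extended by domestic banks to foreign borrowers 637.78, foreign purchases of domestic corporate bonds 910.35, domestic pension funds' purchases of foreign equities 995.22, inward foreign direct investment in the manufacturing sector 572.39; capital account: capital transfers received from emigrants 125.13; secondary income: personal remittances received from nationals working abroad 419.64, personal remittances sent abroad by immigrant workers 190.53, pension payments received by residents from foreign governments 155.69; primary income: dividends paid to foreign shareholders of resident firms 421.63, reinvested earnings on direct investment abroad 299.66.)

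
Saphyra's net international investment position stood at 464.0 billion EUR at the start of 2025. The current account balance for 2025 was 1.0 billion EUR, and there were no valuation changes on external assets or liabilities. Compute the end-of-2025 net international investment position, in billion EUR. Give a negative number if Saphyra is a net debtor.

465.0

With no valuation effects, change in NIIP = current account = 1.0
End-of-year NIIP = 464.0 + 1.0 = 465.0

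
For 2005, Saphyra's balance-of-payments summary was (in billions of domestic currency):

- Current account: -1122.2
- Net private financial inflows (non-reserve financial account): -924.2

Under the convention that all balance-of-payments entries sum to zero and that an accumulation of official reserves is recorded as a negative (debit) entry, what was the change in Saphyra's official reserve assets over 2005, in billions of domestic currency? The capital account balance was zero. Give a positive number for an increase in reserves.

-2046.4

Official reserve transactions balance = -((-1122.2) + (-924.2)) = 2046.4
An accumulation of reserves is recorded as a debit (negative entry), so the change in the stock of reserves is the negative of that balance.
Change in official reserves = -(2046.4) = -2046.4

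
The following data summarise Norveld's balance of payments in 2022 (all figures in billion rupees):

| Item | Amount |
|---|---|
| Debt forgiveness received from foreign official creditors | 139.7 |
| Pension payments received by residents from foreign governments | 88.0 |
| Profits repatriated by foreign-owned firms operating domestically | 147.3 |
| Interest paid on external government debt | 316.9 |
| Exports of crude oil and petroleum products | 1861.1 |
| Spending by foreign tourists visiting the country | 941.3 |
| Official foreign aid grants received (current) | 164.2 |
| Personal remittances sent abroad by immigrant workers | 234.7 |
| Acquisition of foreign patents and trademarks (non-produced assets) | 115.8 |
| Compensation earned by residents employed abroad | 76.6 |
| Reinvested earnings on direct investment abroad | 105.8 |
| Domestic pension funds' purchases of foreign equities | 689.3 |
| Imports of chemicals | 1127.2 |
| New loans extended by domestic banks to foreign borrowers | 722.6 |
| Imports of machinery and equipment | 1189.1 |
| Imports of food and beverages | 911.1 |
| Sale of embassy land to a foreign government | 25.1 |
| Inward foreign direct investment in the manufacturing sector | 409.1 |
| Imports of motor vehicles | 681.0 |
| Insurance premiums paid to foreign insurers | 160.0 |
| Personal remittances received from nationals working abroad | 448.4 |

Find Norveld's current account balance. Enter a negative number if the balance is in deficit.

Goods: -681.0 - 1127.2 - 1189.1 + 1861.1 - 911.1 = -2047.3
Services: 941.3 - 160.0 = 781.3
Primary income: 76.6 + 105.8 - 147.3 - 316.9 = -281.8
Secondary income: 448.4 + 88.0 + 164.2 - 234.7 = 465.9
Current account = (-2047.3) + 781.3 + (-281.8) + 465.9 = -1081.9
(Excluded from the current account — capital account: debt forgiveness received from foreign official creditors 139.7, acquisition of foreign patents and trademarks (non-produced assets) 115.8, sale of embassy land to a foreign government 25.1; financial account: domestic pension funds' purchases of foreign equities 689.3, new loans extended by domestic banks to foreign borrowers 722.6, inward foreign direct investment in the manufacturing sector 409.1.)

-1081.9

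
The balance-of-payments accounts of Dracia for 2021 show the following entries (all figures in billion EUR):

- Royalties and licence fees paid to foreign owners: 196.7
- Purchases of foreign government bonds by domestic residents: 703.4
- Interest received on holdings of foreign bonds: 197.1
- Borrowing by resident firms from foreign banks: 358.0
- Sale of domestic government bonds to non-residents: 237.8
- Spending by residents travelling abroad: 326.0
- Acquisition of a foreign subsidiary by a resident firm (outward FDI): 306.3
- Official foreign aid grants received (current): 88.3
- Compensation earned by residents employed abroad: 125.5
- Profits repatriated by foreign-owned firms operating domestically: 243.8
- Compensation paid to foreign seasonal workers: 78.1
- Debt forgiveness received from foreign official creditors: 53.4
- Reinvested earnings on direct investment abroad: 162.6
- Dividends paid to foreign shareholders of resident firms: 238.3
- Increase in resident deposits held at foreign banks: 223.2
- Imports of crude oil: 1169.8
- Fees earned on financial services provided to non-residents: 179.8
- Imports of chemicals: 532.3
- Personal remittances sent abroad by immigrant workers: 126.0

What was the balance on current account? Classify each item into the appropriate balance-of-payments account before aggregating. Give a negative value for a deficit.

-2157.7

Goods: -1169.8 - 532.3 = -1702.1
Services: -196.7 + 179.8 - 326.0 = -342.9
Primary income: -238.3 + 125.5 - 78.1 - 243.8 + 197.1 + 162.6 = -75.0
Secondary income: -126.0 + 88.3 = -37.7
Current account = (-1702.1) + (-342.9) + (-75.0) + (-37.7) = -2157.7
(Excluded from the current account — financial account: purchases of foreign government bonds by domestic residents 703.4, borrowing by resident firms from foreign banks 358.0, sale of domestic government bonds to non-residents 237.8, acquisition of a foreign subsidiary by a resident firm (outward FDI) 306.3, increase in resident deposits held at foreign banks 223.2; capital account: debt forgiveness received from foreign official creditors 53.4.)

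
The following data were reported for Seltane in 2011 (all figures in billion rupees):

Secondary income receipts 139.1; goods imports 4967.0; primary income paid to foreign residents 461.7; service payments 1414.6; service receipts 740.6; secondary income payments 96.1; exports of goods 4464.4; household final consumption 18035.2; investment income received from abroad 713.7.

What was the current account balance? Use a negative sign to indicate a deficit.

Goods balance = 4464.4 - 4967.0 = -502.6
Services balance = 740.6 - 1414.6 = -674.0
Trade balance (goods + services) = -502.6 + (-674.0) = -1176.6
Net primary income = 713.7 - 461.7 = 252.0
Net secondary income = 139.1 - 96.1 = 43.0
Current account = -1176.6 + 252.0 + 43.0 = -881.6

-881.6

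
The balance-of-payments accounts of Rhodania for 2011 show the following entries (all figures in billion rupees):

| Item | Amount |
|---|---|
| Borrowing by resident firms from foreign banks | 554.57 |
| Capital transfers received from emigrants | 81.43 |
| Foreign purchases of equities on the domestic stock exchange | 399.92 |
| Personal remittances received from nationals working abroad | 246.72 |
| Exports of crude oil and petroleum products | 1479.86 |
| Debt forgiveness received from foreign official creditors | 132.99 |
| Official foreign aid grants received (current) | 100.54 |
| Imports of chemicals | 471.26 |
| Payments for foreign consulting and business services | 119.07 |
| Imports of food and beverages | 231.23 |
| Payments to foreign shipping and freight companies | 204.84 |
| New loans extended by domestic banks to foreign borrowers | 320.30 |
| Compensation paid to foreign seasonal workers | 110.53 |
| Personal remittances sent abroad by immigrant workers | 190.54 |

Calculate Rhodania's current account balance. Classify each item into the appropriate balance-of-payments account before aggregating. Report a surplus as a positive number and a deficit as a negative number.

Goods: -471.26 + 1479.86 - 231.23 = 777.37
Services: -204.84 - 119.07 = -323.91
Primary income: -110.53
Secondary income: 100.54 + 246.72 - 190.54 = 156.72
Current account = 777.37 + (-323.91) + (-110.53) + 156.72 = 499.65
(Excluded from the current account — financial account: borrowing by resident firms from foreign banks 554.57, foreign purchases of equities on the domestic stock exchange 399.92, new loans extended by domestic banks to foreign borrowers 320.30; capital account: capital transfers received from emigrants 81.43, debt forgiveness received from foreign official creditors 132.99.)

499.65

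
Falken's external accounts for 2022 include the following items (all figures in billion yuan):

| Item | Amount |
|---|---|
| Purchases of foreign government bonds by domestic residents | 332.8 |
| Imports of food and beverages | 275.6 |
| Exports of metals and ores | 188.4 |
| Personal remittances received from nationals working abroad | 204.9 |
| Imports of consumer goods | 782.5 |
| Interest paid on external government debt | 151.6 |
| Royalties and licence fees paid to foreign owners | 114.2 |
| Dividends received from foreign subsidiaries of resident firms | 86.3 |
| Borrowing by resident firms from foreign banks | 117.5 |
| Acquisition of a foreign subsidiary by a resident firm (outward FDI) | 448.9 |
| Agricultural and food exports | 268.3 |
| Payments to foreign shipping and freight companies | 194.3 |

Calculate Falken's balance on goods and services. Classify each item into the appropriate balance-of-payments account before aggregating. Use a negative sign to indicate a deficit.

Goods: 268.3 - 275.6 - 782.5 + 188.4 = -601.4
Services: -114.2 - 194.3 = -308.5
Trade balance = -601.4 + (-308.5) = -909.9
(Excluded from the trade balance — financial account: purchases of foreign government bonds by domestic residents 332.8, borrowing by resident firms from foreign banks 117.5, acquisition of a foreign subsidiary by a resident firm (outward FDI) 448.9; secondary income: personal remittances received from nationals working abroad 204.9; primary income: interest paid on external government debt 151.6, dividends received from foreign subsidiaries of resident firms 86.3.)

-909.9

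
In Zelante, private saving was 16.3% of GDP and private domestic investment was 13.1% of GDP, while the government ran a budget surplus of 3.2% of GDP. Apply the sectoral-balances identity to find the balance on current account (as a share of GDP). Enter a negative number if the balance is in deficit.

By the sectoral-balances identity, CA = (S_private - I) + (T - G).
Private balance = 16.3 - 13.1 = 3.2
Government balance (T - G) = 3.2
CA = 3.2 + 3.2 = 6.4

6.4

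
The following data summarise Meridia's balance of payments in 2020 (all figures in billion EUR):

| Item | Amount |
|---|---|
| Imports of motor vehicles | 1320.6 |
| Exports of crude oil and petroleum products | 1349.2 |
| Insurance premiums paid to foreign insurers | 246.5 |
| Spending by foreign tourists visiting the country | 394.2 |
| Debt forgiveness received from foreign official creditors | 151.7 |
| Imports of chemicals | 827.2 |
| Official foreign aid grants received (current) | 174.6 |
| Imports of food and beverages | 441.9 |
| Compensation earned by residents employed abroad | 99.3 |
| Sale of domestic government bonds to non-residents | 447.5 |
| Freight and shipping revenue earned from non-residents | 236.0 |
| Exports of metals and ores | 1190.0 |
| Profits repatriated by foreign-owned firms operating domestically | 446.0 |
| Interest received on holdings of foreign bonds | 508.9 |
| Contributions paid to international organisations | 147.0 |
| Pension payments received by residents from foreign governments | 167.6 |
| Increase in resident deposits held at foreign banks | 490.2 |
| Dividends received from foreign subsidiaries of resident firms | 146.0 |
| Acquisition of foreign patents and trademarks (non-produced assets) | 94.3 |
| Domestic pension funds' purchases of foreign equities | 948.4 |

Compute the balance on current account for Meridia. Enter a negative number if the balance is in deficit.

836.6

Goods: -1320.6 + 1190.0 - 827.2 - 441.9 + 1349.2 = -50.5
Services: 394.2 + 236.0 - 246.5 = 383.7
Primary income: 99.3 + 146.0 - 446.0 + 508.9 = 308.2
Secondary income: 174.6 - 147.0 + 167.6 = 195.2
Current account = (-50.5) + 383.7 + 308.2 + 195.2 = 836.6
(Excluded from the current account — capital account: debt forgiveness received from foreign official creditors 151.7, acquisition of foreign patents and trademarks (non-produced assets) 94.3; financial account: sale of domestic government bonds to non-residents 447.5, increase in resident deposits held at foreign banks 490.2, domestic pension funds' purchases of foreign equities 948.4.)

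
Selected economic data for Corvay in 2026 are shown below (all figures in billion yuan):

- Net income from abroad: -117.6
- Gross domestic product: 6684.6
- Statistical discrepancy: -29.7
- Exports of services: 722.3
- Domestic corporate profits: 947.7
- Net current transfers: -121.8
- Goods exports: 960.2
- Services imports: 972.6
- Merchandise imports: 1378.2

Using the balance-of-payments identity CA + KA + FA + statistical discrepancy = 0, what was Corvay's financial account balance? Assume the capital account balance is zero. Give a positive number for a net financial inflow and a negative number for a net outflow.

Goods balance = 960.2 - 1378.2 = -418.0
Services balance = 722.3 - 972.6 = -250.3
Trade balance (goods + services) = -418.0 + (-250.3) = -668.3
Net primary income = -117.6
Net secondary income = -121.8
Current account = -668.3 + (-117.6) + (-121.8) = -907.7
Financial account = -(-907.7 + (-29.7)) = 937.4

937.4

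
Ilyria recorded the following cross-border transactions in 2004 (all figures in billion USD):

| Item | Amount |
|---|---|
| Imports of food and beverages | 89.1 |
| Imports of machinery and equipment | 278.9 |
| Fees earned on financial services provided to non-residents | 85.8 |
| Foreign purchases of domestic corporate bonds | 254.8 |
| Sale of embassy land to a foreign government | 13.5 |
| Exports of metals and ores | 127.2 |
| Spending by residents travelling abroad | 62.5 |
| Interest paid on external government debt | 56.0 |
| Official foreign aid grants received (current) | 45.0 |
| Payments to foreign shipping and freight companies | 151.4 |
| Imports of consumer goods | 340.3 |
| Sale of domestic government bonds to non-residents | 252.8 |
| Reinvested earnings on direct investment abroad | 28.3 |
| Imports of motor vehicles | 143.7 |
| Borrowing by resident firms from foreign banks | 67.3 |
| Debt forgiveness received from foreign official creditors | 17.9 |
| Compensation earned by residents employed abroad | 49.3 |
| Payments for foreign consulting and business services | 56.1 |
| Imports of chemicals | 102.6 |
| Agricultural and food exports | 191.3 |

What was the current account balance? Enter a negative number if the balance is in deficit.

-753.7

Goods: -89.1 - 340.3 - 102.6 - 143.7 + 191.3 + 127.2 - 278.9 = -636.1
Services: -62.5 + 85.8 - 56.1 - 151.4 = -184.2
Primary income: 28.3 + 49.3 - 56.0 = 21.6
Secondary income: 45.0
Current account = (-636.1) + (-184.2) + 21.6 + 45.0 = -753.7
(Excluded from the current account — financial account: foreign purchases of domestic corporate bonds 254.8, sale of domestic government bonds to non-residents 252.8, borrowing by resident firms from foreign banks 67.3; capital account: sale of embassy land to a foreign government 13.5, debt forgiveness received from foreign official creditors 17.9.)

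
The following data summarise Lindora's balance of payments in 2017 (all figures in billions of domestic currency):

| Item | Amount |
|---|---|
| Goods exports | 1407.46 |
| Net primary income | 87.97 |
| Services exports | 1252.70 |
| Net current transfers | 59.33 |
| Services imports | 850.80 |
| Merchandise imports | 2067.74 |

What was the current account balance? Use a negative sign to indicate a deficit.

-111.08

Goods balance = 1407.46 - 2067.74 = -660.28
Services balance = 1252.70 - 850.80 = 401.90
Trade balance (goods + services) = -660.28 + 401.90 = -258.38
Net primary income = 87.97
Net secondary income = 59.33
Current account = -258.38 + 87.97 + 59.33 = -111.08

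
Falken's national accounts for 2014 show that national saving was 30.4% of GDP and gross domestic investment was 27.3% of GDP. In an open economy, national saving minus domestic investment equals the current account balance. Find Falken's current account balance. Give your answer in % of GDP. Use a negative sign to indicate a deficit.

S - I = CA (net lending to the rest of the world).
CA = S - I = 30.4 - 27.3 = 3.1

3.1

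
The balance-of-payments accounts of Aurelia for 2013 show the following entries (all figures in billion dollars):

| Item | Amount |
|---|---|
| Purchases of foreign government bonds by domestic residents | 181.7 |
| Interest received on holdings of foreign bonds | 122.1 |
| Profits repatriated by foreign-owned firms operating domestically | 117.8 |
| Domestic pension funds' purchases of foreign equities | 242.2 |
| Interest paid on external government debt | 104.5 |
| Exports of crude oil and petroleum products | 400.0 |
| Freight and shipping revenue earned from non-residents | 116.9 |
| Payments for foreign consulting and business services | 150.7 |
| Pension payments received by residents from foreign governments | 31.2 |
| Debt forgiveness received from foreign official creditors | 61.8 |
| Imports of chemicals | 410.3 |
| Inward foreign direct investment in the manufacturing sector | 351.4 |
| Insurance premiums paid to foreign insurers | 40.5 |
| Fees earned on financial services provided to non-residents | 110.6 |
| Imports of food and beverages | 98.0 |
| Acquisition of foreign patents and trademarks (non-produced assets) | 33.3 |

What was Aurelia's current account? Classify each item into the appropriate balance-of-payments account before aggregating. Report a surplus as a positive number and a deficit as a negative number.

Goods: 400.0 - 98.0 - 410.3 = -108.3
Services: 110.6 - 150.7 + 116.9 - 40.5 = 36.3
Primary income: -104.5 + 122.1 - 117.8 = -100.2
Secondary income: 31.2
Current account = (-108.3) + 36.3 + (-100.2) + 31.2 = -141.0
(Excluded from the current account — financial account: purchases of foreign government bonds by domestic residents 181.7, domestic pension funds' purchases of foreign equities 242.2, inward foreign direct investment in the manufacturing sector 351.4; capital account: debt forgiveness received from foreign official creditors 61.8, acquisition of foreign patents and trademarks (non-produced assets) 33.3.)

-141.0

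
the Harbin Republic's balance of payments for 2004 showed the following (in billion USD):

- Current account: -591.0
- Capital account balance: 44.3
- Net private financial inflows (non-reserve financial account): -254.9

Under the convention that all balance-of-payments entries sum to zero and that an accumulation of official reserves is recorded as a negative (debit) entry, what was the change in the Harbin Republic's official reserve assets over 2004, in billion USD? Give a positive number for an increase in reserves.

Official reserve transactions balance = -((-591.0) + 44.3 + (-254.9)) = 801.6
An accumulation of reserves is recorded as a debit (negative entry), so the change in the stock of reserves is the negative of that balance.
Change in official reserves = -(801.6) = -801.6

-801.6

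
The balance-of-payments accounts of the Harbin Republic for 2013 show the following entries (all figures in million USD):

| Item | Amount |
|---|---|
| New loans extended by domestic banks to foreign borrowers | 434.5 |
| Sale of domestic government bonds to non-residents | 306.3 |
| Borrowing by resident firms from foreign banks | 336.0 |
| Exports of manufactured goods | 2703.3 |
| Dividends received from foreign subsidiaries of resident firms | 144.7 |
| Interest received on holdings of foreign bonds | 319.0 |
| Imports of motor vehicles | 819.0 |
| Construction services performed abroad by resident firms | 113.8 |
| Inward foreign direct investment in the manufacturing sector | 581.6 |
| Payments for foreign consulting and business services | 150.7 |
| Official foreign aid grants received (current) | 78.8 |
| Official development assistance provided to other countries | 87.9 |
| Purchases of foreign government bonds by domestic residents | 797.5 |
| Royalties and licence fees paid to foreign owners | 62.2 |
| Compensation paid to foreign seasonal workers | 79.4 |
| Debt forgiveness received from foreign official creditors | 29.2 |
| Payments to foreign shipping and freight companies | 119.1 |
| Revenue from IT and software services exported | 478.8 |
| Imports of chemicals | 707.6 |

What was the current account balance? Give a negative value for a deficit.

Goods: -819.0 + 2703.3 - 707.6 = 1176.7
Services: 113.8 - 150.7 - 62.2 - 119.1 + 478.8 = 260.6
Primary income: 144.7 + 319.0 - 79.4 = 384.3
Secondary income: 78.8 - 87.9 = -9.1
Current account = 1176.7 + 260.6 + 384.3 + (-9.1) = 1812.5
(Excluded from the current account — financial account: new loans extended by domestic banks to foreign borrowers 434.5, sale of domestic government bonds to non-residents 306.3, borrowing by resident firms from foreign banks 336.0, inward foreign direct investment in the manufacturing sector 581.6, purchases of foreign government bonds by domestic residents 797.5; capital account: debt forgiveness received from foreign official creditors 29.2.)

1812.5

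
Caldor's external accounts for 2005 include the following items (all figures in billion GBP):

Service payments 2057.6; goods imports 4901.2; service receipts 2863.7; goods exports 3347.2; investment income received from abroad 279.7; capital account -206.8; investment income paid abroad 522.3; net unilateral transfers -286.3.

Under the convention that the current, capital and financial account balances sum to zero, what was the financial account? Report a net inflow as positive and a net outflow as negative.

1483.6

Goods balance = 3347.2 - 4901.2 = -1554.0
Services balance = 2863.7 - 2057.6 = 806.1
Trade balance (goods + services) = -1554.0 + 806.1 = -747.9
Net primary income = 279.7 - 522.3 = -242.6
Net secondary income = -286.3
Current account = -747.9 + (-242.6) + (-286.3) = -1276.8
Financial account = -(-1276.8 + (-206.8)) = 1483.6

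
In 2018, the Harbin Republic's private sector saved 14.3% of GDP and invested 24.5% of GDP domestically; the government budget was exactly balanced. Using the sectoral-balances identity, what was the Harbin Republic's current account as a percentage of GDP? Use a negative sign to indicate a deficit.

-10.2

By the sectoral-balances identity, CA = (S_private - I) + (T - G).
Private balance = 14.3 - 24.5 = -10.2
Government balance (T - G) = 0
CA = -10.2 + 0.0 = -10.2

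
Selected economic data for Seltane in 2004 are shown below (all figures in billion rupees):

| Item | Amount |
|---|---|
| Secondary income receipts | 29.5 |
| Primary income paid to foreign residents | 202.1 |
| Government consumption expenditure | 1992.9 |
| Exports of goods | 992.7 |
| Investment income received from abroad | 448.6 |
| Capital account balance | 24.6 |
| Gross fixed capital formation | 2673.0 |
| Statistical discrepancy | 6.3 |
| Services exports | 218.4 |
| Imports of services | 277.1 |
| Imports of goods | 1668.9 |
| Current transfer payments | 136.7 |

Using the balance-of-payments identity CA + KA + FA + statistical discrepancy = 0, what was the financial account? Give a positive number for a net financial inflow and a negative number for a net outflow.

564.7

Goods balance = 992.7 - 1668.9 = -676.2
Services balance = 218.4 - 277.1 = -58.7
Trade balance (goods + services) = -676.2 + (-58.7) = -734.9
Net primary income = 448.6 - 202.1 = 246.5
Net secondary income = 29.5 - 136.7 = -107.2
Current account = -734.9 + 246.5 + (-107.2) = -595.6
Financial account = -(-595.6 + 24.6 + 6.3) = 564.7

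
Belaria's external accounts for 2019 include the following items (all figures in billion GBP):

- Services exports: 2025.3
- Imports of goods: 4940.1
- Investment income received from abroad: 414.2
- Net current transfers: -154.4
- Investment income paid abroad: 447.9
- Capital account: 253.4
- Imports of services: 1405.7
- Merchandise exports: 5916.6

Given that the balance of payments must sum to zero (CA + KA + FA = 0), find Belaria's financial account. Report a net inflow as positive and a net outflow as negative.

-1661.4

Goods balance = 5916.6 - 4940.1 = 976.5
Services balance = 2025.3 - 1405.7 = 619.6
Trade balance (goods + services) = 976.5 + 619.6 = 1596.1
Net primary income = 414.2 - 447.9 = -33.7
Net secondary income = -154.4
Current account = 1596.1 + (-33.7) + (-154.4) = 1408.0
Financial account = -(1408.0 + 253.4) = -1661.4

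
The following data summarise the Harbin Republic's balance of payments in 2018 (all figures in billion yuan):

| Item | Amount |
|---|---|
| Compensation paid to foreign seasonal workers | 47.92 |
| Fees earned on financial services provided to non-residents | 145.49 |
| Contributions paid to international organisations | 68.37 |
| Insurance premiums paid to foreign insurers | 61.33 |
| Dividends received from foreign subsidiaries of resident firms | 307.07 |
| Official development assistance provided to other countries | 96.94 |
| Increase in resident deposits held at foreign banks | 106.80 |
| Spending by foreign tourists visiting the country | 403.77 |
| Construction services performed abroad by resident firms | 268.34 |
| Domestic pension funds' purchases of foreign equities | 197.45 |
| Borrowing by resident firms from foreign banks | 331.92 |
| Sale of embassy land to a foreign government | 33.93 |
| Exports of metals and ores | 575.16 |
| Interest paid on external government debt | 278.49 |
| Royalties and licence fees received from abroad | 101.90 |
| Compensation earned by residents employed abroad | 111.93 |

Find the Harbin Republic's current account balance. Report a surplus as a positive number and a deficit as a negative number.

Goods: 575.16
Services: 268.34 + 101.90 - 61.33 + 145.49 + 403.77 = 858.17
Primary income: -47.92 - 278.49 + 307.07 + 111.93 = 92.59
Secondary income: -68.37 - 96.94 = -165.31
Current account = 575.16 + 858.17 + 92.59 + (-165.31) = 1360.61
(Excluded from the current account — financial account: increase in resident deposits held at foreign banks 106.80, domestic pension funds' purchases of foreign equities 197.45, borrowing by resident firms from foreign banks 331.92; capital account: sale of embassy land to a foreign government 33.93.)

1360.61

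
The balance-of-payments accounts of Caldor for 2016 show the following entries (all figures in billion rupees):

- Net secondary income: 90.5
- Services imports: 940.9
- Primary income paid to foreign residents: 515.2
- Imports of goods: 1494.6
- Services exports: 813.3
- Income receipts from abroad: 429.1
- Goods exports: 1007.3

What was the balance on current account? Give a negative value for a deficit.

-610.5

Goods balance = 1007.3 - 1494.6 = -487.3
Services balance = 813.3 - 940.9 = -127.6
Trade balance (goods + services) = -487.3 + (-127.6) = -614.9
Net primary income = 429.1 - 515.2 = -86.1
Net secondary income = 90.5
Current account = -614.9 + (-86.1) + 90.5 = -610.5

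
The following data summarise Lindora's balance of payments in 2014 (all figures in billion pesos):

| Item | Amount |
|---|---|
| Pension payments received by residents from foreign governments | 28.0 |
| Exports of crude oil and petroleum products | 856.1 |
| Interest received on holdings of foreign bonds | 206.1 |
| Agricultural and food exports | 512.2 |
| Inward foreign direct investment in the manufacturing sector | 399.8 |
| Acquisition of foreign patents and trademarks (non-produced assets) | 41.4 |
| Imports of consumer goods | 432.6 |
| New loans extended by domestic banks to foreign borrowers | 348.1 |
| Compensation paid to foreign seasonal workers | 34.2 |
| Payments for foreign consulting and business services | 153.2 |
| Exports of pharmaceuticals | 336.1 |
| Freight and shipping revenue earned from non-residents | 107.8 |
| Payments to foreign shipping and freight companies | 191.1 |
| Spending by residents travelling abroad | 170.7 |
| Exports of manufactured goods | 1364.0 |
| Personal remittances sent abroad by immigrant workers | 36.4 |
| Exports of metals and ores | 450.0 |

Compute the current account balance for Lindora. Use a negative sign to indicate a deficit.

2842.1

Goods: 336.1 + 856.1 - 432.6 + 1364.0 + 450.0 + 512.2 = 3085.8
Services: -191.1 - 153.2 + 107.8 - 170.7 = -407.2
Primary income: 206.1 - 34.2 = 171.9
Secondary income: 28.0 - 36.4 = -8.4
Current account = 3085.8 + (-407.2) + 171.9 + (-8.4) = 2842.1
(Excluded from the current account — financial account: inward foreign direct investment in the manufacturing sector 399.8, new loans extended by domestic banks to foreign borrowers 348.1; capital account: acquisition of foreign patents and trademarks (non-produced assets) 41.4.)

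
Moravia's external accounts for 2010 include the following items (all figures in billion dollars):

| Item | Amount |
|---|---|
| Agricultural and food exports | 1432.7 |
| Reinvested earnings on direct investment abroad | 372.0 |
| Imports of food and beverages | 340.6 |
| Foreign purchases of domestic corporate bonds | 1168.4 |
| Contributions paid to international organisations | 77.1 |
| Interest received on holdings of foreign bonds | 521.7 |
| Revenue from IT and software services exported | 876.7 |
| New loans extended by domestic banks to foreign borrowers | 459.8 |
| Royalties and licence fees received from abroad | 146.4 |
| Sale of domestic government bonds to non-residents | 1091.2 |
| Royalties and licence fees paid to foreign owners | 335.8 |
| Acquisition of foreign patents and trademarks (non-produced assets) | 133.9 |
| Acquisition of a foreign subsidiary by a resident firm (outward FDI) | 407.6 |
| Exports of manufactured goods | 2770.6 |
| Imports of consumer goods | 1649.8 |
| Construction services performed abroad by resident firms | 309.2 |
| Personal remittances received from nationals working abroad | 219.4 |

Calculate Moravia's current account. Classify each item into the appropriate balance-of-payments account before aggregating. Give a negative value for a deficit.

Goods: -1649.8 + 2770.6 + 1432.7 - 340.6 = 2212.9
Services: 876.7 + 146.4 + 309.2 - 335.8 = 996.5
Primary income: 372.0 + 521.7 = 893.7
Secondary income: 219.4 - 77.1 = 142.3
Current account = 2212.9 + 996.5 + 893.7 + 142.3 = 4245.4
(Excluded from the current account — financial account: foreign purchases of domestic corporate bonds 1168.4, new loans extended by domestic banks to foreign borrowers 459.8, sale of domestic government bonds to non-residents 1091.2, acquisition of a foreign subsidiary by a resident firm (outward FDI) 407.6; capital account: acquisition of foreign patents and trademarks (non-produced assets) 133.9.)

4245.4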